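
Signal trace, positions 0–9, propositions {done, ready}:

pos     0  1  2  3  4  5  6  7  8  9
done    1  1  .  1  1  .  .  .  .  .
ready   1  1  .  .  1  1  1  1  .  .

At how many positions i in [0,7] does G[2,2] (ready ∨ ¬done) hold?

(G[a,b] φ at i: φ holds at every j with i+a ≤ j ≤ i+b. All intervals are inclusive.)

7

Evaluate at each i in [0,7]:
  i=0: ✓ (all of [2,2])
  i=1: ✗ (fails at j=3)
  i=2: ✓ (all of [4,4])
  i=3: ✓ (all of [5,5])
  i=4: ✓ (all of [6,6])
  i=5: ✓ (all of [7,7])
  i=6: ✓ (all of [8,8])
  i=7: ✓ (all of [9,9])
Positions where it holds: {0, 2, 3, 4, 5, 6, 7} → 7.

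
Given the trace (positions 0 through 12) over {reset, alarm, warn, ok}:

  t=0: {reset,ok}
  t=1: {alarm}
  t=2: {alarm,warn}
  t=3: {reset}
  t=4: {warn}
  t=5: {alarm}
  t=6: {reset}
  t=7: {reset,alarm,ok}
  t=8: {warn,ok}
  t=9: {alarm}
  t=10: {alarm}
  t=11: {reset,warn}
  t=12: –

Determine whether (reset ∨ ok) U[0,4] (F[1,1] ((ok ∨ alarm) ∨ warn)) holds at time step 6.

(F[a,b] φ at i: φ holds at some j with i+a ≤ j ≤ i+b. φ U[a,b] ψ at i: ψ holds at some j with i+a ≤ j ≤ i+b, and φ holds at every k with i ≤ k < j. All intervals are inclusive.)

True

Need some j in [6,10] with F[1,1] ((ok ∨ alarm) ∨ warn), and (reset ∨ ok) at every k in [6,j-1].
  j=6: F[1,1] ((ok ∨ alarm) ∨ warn) holds; no prefix to check → satisfied.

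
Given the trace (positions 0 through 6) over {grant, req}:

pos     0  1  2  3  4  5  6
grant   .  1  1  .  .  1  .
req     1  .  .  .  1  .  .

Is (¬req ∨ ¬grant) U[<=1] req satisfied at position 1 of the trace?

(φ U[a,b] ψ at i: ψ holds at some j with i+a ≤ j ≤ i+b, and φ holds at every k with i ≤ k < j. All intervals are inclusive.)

Need some j in [1,2] with req, and (¬req ∨ ¬grant) at every k in [1,j-1].
  j=1: req false.
  j=2: req false.
No j in the window works → until fails.

Does not hold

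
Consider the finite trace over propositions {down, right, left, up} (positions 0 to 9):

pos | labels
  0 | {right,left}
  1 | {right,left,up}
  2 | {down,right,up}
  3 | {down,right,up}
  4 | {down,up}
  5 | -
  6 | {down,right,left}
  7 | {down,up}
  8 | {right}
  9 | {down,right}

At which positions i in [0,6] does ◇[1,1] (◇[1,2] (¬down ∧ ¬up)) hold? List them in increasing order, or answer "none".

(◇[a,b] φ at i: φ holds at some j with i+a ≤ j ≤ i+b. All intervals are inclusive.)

2, 3, 5, 6

Evaluate at each i in [0,6]:
  i=0: ✗ (none in [1,1])
  i=1: ✗ (none in [2,2])
  i=2: ✓ (witness j=3)
  i=3: ✓ (witness j=4)
  i=4: ✗ (none in [5,5])
  i=5: ✓ (witness j=6)
  i=6: ✓ (witness j=7)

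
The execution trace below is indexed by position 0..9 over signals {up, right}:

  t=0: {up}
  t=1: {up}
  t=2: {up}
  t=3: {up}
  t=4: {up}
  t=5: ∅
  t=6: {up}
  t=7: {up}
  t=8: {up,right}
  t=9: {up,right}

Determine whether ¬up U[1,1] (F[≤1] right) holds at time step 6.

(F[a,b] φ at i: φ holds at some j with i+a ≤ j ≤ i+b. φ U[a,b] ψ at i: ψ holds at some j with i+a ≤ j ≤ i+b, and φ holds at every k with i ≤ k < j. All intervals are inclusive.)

Need some j in [7,7] with F[≤1] right, and ¬up at every k in [6,j-1].
  j=7: F[≤1] right holds, but ¬up fails at k=6 → not this j.
No j in the window works → until fails.

Does not hold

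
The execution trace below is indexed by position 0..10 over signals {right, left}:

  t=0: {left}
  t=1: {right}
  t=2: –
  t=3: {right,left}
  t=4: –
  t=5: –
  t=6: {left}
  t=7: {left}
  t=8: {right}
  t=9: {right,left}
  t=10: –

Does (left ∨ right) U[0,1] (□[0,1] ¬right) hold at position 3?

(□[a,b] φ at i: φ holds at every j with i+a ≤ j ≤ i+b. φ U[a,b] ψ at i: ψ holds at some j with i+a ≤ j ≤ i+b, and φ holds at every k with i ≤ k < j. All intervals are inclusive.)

Need some j in [3,4] with □[0,1] ¬right, and (left ∨ right) at every k in [3,j-1].
  j=3: □[0,1] ¬right — fails at 3.
  j=4: □[0,1] ¬right holds; (left ∨ right) holds at every k in [3,3] → satisfied.

Holds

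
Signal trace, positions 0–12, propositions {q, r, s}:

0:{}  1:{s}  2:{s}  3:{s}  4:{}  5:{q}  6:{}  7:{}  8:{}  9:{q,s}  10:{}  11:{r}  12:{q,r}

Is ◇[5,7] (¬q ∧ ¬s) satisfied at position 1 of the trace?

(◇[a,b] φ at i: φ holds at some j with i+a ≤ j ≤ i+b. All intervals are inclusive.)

Check (¬q ∧ ¬s) at each j in [6,8]:
  j=6: true
  j=7: true
  j=8: true
Found at j=6 → formula holds.

True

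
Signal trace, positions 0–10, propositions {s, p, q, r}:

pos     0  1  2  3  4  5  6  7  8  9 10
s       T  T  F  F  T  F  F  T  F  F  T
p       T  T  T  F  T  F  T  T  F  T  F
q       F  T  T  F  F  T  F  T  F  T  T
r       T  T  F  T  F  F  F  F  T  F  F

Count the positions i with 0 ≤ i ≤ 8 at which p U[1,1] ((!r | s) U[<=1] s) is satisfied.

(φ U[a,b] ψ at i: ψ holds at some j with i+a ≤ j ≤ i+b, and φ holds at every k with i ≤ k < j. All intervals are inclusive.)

Evaluate at each i in [0,8]:
  i=0: ✓ (rhs at j=1; lhs holds on [0,0])
  i=1: ✗ (no rhs in [2,2])
  i=2: ✗ (no rhs in [3,3])
  i=3: ✗ (lhs fails at k=3 before rhs at j=4)
  i=4: ✗ (no rhs in [5,5])
  i=5: ✗ (lhs fails at k=5 before rhs at j=6)
  i=6: ✓ (rhs at j=7; lhs holds on [6,6])
  i=7: ✗ (no rhs in [8,8])
  i=8: ✗ (lhs fails at k=8 before rhs at j=9)
Positions where it holds: {0, 6} → 2.

2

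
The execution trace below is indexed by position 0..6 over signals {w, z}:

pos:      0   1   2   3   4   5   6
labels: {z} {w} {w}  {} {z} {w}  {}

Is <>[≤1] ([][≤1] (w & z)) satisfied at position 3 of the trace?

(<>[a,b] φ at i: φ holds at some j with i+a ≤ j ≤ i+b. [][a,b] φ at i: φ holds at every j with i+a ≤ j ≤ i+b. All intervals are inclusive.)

Check [][≤1] (w & z) at each j in [3,4]:
  j=3: fails at 3
  j=4: fails at 4
No position in the window satisfies it → formula fails.

Does not hold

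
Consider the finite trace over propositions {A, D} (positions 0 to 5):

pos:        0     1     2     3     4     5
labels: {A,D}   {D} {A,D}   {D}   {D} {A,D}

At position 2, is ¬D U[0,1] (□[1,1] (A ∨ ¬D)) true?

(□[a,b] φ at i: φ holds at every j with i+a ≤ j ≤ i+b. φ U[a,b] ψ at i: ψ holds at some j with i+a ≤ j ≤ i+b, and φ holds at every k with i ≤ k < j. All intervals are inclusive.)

Need some j in [2,3] with □[1,1] (A ∨ ¬D), and ¬D at every k in [2,j-1].
  j=2: □[1,1] (A ∨ ¬D) — fails at 3.
  j=3: □[1,1] (A ∨ ¬D) — fails at 4.
No j in the window works → until fails.

Does not hold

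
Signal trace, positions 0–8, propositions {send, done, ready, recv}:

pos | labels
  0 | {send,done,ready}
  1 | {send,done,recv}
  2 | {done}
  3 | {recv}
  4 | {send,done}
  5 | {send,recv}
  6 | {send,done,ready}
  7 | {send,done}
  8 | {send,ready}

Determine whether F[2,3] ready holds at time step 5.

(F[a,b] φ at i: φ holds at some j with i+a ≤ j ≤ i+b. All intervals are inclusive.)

True

Check ready at each j in [7,8]:
  j=7: false
  j=8: true
Found at j=8 → formula holds.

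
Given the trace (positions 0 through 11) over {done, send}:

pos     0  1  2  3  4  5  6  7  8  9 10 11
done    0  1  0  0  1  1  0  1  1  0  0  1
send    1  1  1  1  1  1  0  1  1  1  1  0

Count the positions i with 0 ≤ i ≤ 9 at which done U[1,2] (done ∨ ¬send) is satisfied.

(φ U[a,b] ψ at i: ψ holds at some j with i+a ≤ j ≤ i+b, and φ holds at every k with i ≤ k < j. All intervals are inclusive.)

3

Evaluate at each i in [0,9]:
  i=0: ✗ (lhs fails at k=0 before rhs at j=1)
  i=1: ✗ (no rhs in [2,3])
  i=2: ✗ (lhs fails at k=2 before rhs at j=4)
  i=3: ✗ (lhs fails at k=3 before rhs at j=4)
  i=4: ✓ (rhs at j=5; lhs holds on [4,4])
  i=5: ✓ (rhs at j=6; lhs holds on [5,5])
  i=6: ✗ (lhs fails at k=6 before rhs at j=7)
  i=7: ✓ (rhs at j=8; lhs holds on [7,7])
  i=8: ✗ (no rhs in [9,10])
  i=9: ✗ (lhs fails at k=9 before rhs at j=11)
Positions where it holds: {4, 5, 7} → 3.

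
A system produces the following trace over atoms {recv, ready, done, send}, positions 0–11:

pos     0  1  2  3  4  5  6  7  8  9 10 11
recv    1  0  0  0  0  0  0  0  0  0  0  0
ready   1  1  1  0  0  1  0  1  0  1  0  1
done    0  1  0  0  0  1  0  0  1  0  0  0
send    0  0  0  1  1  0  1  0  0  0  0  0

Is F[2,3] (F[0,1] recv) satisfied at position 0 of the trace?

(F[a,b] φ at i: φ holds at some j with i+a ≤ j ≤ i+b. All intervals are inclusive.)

Check F[0,1] recv at each j in [2,3]:
  j=2: fails (none in [2,3])
  j=3: fails (none in [3,4])
No position in the window satisfies it → formula fails.

No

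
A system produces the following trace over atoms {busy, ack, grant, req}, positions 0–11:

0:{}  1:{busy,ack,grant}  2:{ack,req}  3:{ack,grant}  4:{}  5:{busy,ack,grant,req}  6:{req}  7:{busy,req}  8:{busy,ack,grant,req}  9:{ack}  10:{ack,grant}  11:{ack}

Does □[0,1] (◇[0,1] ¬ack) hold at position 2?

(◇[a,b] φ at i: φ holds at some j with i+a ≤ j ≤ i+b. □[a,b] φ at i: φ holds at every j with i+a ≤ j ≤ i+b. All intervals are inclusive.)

Check ◇[0,1] ¬ack at every j in [2,3]:
  j=2: fails (none in [2,3])
  j=3: holds (witness at 4)
Fails at j=2 → formula fails.

Does not hold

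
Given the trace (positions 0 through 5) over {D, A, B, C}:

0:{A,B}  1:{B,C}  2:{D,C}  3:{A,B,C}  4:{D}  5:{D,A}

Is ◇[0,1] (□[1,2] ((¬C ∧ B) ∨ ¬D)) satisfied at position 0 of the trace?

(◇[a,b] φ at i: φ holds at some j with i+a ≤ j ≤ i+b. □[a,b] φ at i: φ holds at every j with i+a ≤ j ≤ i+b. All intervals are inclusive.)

Check □[1,2] ((¬C ∧ B) ∨ ¬D) at each j in [0,1]:
  j=0: fails at 2
  j=1: fails at 2
No position in the window satisfies it → formula fails.

Does not hold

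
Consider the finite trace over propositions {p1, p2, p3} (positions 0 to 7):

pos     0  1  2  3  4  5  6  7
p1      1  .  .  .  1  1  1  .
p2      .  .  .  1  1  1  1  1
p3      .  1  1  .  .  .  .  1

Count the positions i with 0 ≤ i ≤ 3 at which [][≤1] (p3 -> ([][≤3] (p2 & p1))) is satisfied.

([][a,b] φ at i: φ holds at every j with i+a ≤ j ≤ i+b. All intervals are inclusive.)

Evaluate at each i in [0,3]:
  i=0: ✗ (fails at j=1)
  i=1: ✗ (fails at j=1)
  i=2: ✗ (fails at j=2)
  i=3: ✓ (all of [3,4])
Positions where it holds: {3} → 1.

1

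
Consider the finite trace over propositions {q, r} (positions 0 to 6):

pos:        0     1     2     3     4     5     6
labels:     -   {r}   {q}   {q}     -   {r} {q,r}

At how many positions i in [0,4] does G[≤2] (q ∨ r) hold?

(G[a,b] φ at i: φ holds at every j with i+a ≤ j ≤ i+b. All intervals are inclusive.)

1

Evaluate at each i in [0,4]:
  i=0: ✗ (fails at j=0)
  i=1: ✓ (all of [1,3])
  i=2: ✗ (fails at j=4)
  i=3: ✗ (fails at j=4)
  i=4: ✗ (fails at j=4)
Positions where it holds: {1} → 1.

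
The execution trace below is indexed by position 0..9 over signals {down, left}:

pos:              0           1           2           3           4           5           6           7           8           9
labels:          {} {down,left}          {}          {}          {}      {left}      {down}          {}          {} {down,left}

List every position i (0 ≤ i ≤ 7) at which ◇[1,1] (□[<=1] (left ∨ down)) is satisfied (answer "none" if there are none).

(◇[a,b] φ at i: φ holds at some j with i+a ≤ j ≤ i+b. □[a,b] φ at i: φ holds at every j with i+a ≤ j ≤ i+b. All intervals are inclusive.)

Evaluate at each i in [0,7]:
  i=0: ✗ (none in [1,1])
  i=1: ✗ (none in [2,2])
  i=2: ✗ (none in [3,3])
  i=3: ✗ (none in [4,4])
  i=4: ✓ (witness j=5)
  i=5: ✗ (none in [6,6])
  i=6: ✗ (none in [7,7])
  i=7: ✗ (none in [8,8])

4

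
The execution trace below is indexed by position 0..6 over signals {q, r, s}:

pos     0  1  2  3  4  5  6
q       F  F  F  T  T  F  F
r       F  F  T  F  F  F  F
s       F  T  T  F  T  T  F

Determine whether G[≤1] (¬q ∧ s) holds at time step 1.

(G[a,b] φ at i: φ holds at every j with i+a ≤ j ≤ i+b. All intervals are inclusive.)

Holds

Check (¬q ∧ s) at every j in [1,2]:
  j=1: true
  j=2: true
All positions satisfy it → formula holds.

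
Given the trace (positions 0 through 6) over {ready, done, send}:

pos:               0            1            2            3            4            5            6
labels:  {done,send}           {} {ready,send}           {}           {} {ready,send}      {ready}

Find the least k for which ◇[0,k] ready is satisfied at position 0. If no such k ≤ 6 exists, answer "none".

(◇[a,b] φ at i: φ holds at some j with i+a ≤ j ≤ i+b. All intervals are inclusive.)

2

Scan j = 0,1,… for ready:
  j=0: fails
  j=1: fails
  j=2: holds
First hit at j=2, so smallest k = 2-0 = 2.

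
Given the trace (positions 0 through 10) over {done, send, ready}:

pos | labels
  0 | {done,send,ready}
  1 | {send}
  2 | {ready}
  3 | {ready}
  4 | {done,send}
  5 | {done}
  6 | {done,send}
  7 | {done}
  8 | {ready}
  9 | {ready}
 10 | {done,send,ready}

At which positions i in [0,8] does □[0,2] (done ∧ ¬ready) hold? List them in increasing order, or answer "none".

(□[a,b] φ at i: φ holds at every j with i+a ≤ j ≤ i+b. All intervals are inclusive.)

4, 5

Evaluate at each i in [0,8]:
  i=0: ✗ (fails at j=0)
  i=1: ✗ (fails at j=1)
  i=2: ✗ (fails at j=2)
  i=3: ✗ (fails at j=3)
  i=4: ✓ (all of [4,6])
  i=5: ✓ (all of [5,7])
  i=6: ✗ (fails at j=8)
  i=7: ✗ (fails at j=8)
  i=8: ✗ (fails at j=8)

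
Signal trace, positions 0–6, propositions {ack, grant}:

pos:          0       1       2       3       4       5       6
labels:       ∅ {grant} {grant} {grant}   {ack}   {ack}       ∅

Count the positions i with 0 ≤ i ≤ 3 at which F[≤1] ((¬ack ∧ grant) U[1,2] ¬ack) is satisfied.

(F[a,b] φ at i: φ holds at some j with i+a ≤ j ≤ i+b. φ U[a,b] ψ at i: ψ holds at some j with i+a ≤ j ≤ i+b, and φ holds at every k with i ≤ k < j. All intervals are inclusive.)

3

Evaluate at each i in [0,3]:
  i=0: ✓ (witness j=1)
  i=1: ✓ (witness j=1)
  i=2: ✓ (witness j=2)
  i=3: ✗ (none in [3,4])
Positions where it holds: {0, 1, 2} → 3.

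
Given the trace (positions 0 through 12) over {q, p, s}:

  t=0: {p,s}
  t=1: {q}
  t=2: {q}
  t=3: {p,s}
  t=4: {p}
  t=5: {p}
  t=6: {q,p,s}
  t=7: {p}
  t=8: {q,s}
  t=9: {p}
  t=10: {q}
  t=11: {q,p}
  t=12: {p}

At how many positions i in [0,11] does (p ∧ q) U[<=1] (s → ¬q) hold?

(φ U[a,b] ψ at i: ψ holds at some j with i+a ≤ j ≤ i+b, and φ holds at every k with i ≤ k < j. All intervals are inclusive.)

11

Evaluate at each i in [0,11]:
  i=0: ✓ (rhs at j=0)
  i=1: ✓ (rhs at j=1)
  i=2: ✓ (rhs at j=2)
  i=3: ✓ (rhs at j=3)
  i=4: ✓ (rhs at j=4)
  i=5: ✓ (rhs at j=5)
  i=6: ✓ (rhs at j=7; lhs holds on [6,6])
  i=7: ✓ (rhs at j=7)
  i=8: ✗ (lhs fails at k=8 before rhs at j=9)
  i=9: ✓ (rhs at j=9)
  i=10: ✓ (rhs at j=10)
  i=11: ✓ (rhs at j=11)
Positions where it holds: {0, 1, 2, 3, 4, 5, 6, 7, 9, 10, 11} → 11.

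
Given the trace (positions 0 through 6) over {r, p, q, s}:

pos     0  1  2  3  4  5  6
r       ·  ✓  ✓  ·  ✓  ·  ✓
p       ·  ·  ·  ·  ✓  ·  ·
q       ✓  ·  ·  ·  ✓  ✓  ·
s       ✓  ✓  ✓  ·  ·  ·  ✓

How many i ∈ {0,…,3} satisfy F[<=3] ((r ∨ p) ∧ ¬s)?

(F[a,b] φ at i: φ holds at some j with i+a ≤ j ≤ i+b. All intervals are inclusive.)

3

Evaluate at each i in [0,3]:
  i=0: ✗ (none in [0,3])
  i=1: ✓ (witness j=4)
  i=2: ✓ (witness j=4)
  i=3: ✓ (witness j=4)
Positions where it holds: {1, 2, 3} → 3.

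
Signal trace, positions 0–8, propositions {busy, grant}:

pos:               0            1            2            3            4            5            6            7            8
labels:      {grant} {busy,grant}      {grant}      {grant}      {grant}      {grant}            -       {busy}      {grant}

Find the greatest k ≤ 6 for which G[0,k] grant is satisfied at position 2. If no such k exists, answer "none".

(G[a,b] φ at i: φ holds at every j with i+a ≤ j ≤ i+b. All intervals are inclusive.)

3

grant must hold from j=2 onward; find where it first fails.
  j=2: holds
  j=3: holds
  j=4: holds
  j=5: holds
  j=6: fails
Holds on [2,5], so largest k = 3.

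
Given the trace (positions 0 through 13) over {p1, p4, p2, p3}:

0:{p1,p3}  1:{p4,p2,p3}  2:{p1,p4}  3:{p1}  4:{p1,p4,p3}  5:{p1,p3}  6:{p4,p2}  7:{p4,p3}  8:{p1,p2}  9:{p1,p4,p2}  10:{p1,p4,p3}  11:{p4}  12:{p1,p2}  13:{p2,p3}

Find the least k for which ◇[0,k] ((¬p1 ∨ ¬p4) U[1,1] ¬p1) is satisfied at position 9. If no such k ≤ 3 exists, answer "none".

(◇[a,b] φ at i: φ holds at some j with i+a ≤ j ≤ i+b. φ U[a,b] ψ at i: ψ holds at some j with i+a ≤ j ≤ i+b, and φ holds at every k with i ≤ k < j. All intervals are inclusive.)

Scan j = 9,10,… for ((¬p1 ∨ ¬p4) U[1,1] ¬p1):
  j=9: fails
  j=10: fails
  j=11: fails
  j=12: holds
First hit at j=12, so smallest k = 12-9 = 3.

3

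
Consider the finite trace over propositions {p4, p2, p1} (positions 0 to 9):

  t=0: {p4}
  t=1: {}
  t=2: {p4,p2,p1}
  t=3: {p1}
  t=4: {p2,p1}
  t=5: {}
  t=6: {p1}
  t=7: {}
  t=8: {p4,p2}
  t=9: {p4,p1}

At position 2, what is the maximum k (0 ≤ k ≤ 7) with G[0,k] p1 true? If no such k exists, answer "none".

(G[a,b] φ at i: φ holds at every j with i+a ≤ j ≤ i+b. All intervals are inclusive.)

2

p1 must hold from j=2 onward; find where it first fails.
  j=2: holds
  j=3: holds
  j=4: holds
  j=5: fails
Holds on [2,4], so largest k = 2.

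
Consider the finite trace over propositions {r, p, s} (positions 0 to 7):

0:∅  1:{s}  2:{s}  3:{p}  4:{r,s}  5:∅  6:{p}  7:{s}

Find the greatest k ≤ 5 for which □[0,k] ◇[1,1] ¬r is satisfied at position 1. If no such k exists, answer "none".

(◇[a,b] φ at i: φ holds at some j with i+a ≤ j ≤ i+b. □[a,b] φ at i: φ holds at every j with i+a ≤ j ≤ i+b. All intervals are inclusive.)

1

◇[1,1] ¬r must hold from j=1 onward; find where it first fails.
  j=1: holds
  j=2: holds
  j=3: fails
Holds on [1,2], so largest k = 1.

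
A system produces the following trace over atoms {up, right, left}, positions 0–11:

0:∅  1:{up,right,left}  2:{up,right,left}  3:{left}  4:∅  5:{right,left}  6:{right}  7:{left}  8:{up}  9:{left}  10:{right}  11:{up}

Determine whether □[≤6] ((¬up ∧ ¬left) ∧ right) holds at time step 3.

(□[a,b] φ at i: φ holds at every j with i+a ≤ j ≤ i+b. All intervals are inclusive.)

False

Check ((¬up ∧ ¬left) ∧ right) at every j in [3,9]:
  j=3: false
  j=4: false
  j=5: false
  j=6: true
  j=7: false
  j=8: false
  j=9: false
Fails at j=3 → formula fails.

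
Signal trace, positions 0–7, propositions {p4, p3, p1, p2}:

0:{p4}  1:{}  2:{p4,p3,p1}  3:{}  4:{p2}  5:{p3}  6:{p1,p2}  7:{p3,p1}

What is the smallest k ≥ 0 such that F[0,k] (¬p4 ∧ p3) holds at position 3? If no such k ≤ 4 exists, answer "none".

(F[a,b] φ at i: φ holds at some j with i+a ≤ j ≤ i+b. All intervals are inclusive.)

Scan j = 3,4,… for (¬p4 ∧ p3):
  j=3: fails
  j=4: fails
  j=5: holds
First hit at j=5, so smallest k = 5-3 = 2.

2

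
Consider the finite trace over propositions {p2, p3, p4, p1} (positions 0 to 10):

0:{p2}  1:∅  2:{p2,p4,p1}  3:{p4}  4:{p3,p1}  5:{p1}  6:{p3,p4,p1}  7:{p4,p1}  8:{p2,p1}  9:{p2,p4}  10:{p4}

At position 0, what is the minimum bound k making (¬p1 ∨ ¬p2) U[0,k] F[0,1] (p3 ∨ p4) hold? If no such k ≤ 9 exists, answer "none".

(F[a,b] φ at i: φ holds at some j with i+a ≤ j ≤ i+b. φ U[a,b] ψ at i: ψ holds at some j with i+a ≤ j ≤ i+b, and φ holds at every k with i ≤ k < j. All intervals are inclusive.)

1

Need earliest j ≥ 0 with F[0,1] (p3 ∨ p4), and (¬p1 ∨ ¬p2) at every k in [0,j-1].
  j=0: rhs fails.
  j=1: rhs holds; lhs holds on [0,0]. k = 1.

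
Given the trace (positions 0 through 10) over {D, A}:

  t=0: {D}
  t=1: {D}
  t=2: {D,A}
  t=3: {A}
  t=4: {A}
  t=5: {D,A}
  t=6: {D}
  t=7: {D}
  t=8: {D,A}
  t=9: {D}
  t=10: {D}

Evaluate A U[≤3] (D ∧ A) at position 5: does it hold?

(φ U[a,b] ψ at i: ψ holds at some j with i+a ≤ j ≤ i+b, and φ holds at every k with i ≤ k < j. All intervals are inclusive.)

Holds

Need some j in [5,8] with (D ∧ A), and A at every k in [5,j-1].
  j=5: (D ∧ A) holds; no prefix to check → satisfied.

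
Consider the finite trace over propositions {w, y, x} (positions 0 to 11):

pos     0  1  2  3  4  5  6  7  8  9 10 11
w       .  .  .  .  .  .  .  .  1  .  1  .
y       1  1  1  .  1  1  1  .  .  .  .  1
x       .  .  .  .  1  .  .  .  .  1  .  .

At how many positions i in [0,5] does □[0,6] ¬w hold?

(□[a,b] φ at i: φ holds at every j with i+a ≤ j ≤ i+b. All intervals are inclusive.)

Evaluate at each i in [0,5]:
  i=0: ✓ (all of [0,6])
  i=1: ✓ (all of [1,7])
  i=2: ✗ (fails at j=8)
  i=3: ✗ (fails at j=8)
  i=4: ✗ (fails at j=8)
  i=5: ✗ (fails at j=8)
Positions where it holds: {0, 1} → 2.

2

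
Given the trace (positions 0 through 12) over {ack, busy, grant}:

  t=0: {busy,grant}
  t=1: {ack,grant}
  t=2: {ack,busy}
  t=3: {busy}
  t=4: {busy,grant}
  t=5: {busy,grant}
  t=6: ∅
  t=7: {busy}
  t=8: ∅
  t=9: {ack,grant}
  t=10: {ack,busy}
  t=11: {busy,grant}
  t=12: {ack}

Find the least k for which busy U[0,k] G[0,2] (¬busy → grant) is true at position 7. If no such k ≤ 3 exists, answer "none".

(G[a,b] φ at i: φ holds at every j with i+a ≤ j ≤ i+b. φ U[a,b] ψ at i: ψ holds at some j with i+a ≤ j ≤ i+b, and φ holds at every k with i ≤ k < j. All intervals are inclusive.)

none

Need earliest j ≥ 7 with G[0,2] (¬busy → grant), and busy at every k in [7,j-1].
  j=7: rhs fails.
  j=8: rhs fails.
  j=9: rhs holds but lhs fails at k=8.
  j=10: rhs fails.
No witness within the range → none.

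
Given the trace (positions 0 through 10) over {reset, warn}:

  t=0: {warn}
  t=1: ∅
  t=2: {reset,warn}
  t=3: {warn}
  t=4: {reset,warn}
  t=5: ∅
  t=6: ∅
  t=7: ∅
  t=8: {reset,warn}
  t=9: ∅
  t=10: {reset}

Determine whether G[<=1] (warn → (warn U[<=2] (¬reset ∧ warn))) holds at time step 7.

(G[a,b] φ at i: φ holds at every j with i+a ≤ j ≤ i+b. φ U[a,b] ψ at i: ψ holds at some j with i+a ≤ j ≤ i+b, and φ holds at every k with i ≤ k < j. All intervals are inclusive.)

False

Check (warn → (warn U[<=2] (¬reset ∧ warn))) at every j in [7,8]:
  j=7: antecedent false → ✓
  j=8: antecedent true; consequent fails → ✗
Fails at j=8 → formula fails.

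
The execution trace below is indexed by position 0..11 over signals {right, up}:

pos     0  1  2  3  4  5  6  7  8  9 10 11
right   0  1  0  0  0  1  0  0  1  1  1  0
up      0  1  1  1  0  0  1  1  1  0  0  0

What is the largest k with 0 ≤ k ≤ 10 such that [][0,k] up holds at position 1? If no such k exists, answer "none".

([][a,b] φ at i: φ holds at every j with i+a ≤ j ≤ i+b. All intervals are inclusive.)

2

up must hold from j=1 onward; find where it first fails.
  j=1: holds
  j=2: holds
  j=3: holds
  j=4: fails
Holds on [1,3], so largest k = 2.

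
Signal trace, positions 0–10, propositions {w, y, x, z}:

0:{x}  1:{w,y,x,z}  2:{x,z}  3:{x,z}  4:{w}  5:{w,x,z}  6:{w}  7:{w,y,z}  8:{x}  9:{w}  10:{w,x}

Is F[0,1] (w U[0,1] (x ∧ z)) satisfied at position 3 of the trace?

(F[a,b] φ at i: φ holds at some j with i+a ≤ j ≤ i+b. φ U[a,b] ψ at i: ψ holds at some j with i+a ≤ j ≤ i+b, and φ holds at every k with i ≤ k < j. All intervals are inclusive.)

Check (w U[0,1] (x ∧ z)) at each j in [3,4]:
  j=3: holds
  j=4: holds
Found at j=3 → formula holds.

Yes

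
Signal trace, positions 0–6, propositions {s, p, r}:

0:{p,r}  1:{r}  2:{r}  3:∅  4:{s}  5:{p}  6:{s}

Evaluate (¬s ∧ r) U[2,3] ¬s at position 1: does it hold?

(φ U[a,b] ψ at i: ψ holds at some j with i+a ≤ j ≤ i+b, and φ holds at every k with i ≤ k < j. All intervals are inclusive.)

Holds

Need some j in [3,4] with ¬s, and (¬s ∧ r) at every k in [1,j-1].
  j=3: ¬s holds; (¬s ∧ r) holds at every k in [1,2] → satisfied.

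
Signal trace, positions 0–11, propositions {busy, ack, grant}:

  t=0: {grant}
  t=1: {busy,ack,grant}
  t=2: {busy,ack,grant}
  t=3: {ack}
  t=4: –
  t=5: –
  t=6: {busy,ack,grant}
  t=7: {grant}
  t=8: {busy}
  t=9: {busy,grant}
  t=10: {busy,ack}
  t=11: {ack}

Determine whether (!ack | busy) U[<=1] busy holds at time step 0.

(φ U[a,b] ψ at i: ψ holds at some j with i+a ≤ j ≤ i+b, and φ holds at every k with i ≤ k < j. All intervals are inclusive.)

Holds

Need some j in [0,1] with busy, and (!ack | busy) at every k in [0,j-1].
  j=0: busy false.
  j=1: busy holds; (!ack | busy) holds at every k in [0,0] → satisfied.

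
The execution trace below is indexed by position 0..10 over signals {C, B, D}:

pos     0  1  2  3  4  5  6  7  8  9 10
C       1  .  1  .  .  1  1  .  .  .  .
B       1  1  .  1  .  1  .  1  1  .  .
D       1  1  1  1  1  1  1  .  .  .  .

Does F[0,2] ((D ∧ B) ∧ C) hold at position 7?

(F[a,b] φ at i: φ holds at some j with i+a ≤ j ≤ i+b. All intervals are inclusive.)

False

Check ((D ∧ B) ∧ C) at each j in [7,9]:
  j=7: false
  j=8: false
  j=9: false
No position in the window satisfies it → formula fails.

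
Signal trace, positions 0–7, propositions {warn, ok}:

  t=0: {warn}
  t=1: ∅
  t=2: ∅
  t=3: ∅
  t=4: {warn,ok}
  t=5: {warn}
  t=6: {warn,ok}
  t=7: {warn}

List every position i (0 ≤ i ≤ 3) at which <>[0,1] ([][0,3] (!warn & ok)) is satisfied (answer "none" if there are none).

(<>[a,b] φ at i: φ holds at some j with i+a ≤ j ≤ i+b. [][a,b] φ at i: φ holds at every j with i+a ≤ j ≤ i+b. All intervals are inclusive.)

none

Evaluate at each i in [0,3]:
  i=0: ✗ (none in [0,1])
  i=1: ✗ (none in [1,2])
  i=2: ✗ (none in [2,3])
  i=3: ✗ (none in [3,4])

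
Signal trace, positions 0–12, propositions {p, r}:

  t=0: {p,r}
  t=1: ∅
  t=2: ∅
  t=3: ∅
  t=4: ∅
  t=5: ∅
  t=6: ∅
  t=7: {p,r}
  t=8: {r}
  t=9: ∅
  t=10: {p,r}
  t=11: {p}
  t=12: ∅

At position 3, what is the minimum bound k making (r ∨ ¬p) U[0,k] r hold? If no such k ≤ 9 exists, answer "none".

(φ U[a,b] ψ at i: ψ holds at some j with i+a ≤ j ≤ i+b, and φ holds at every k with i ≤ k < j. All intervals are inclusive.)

4

Need earliest j ≥ 3 with r, and (r ∨ ¬p) at every k in [3,j-1].
  j=3: rhs fails.
  j=4: rhs fails.
  j=5: rhs fails.
  j=6: rhs fails.
  j=7: rhs holds; lhs holds on [3,6]. k = 4.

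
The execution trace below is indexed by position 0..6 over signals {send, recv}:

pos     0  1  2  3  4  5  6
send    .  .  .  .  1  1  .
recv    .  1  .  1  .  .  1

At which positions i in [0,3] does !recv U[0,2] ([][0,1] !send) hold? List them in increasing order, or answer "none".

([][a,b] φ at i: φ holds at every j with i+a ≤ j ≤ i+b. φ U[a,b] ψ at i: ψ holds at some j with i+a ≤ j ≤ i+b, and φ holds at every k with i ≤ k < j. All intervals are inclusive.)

Evaluate at each i in [0,3]:
  i=0: ✓ (rhs at j=0)
  i=1: ✓ (rhs at j=1)
  i=2: ✓ (rhs at j=2)
  i=3: ✗ (no rhs in [3,5])

0, 1, 2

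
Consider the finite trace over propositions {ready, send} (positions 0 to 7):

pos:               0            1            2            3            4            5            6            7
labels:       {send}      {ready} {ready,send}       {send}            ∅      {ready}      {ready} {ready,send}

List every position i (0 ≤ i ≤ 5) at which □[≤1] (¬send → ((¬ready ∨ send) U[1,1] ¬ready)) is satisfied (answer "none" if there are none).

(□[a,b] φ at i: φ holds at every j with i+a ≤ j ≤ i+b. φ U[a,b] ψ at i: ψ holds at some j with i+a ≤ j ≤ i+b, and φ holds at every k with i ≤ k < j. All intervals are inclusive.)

2

Evaluate at each i in [0,5]:
  i=0: ✗ (fails at j=1)
  i=1: ✗ (fails at j=1)
  i=2: ✓ (all of [2,3])
  i=3: ✗ (fails at j=4)
  i=4: ✗ (fails at j=4)
  i=5: ✗ (fails at j=5)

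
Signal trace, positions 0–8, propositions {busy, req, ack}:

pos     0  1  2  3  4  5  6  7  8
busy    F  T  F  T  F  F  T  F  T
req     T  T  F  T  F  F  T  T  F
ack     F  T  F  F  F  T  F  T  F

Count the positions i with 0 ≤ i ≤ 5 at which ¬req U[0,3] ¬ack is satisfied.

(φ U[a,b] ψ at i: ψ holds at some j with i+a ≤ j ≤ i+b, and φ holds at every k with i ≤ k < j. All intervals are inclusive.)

5

Evaluate at each i in [0,5]:
  i=0: ✓ (rhs at j=0)
  i=1: ✗ (lhs fails at k=1 before rhs at j=2)
  i=2: ✓ (rhs at j=2)
  i=3: ✓ (rhs at j=3)
  i=4: ✓ (rhs at j=4)
  i=5: ✓ (rhs at j=6; lhs holds on [5,5])
Positions where it holds: {0, 2, 3, 4, 5} → 5.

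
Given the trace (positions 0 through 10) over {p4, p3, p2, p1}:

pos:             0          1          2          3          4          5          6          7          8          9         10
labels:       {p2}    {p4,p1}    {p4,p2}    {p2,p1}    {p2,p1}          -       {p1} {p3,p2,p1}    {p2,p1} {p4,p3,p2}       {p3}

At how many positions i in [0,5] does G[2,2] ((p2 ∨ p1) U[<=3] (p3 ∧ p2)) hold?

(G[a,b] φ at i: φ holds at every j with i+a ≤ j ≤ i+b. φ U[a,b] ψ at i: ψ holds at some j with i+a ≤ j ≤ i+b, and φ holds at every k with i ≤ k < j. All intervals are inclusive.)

2

Evaluate at each i in [0,5]:
  i=0: ✗ (fails at j=2)
  i=1: ✗ (fails at j=3)
  i=2: ✗ (fails at j=4)
  i=3: ✗ (fails at j=5)
  i=4: ✓ (all of [6,6])
  i=5: ✓ (all of [7,7])
Positions where it holds: {4, 5} → 2.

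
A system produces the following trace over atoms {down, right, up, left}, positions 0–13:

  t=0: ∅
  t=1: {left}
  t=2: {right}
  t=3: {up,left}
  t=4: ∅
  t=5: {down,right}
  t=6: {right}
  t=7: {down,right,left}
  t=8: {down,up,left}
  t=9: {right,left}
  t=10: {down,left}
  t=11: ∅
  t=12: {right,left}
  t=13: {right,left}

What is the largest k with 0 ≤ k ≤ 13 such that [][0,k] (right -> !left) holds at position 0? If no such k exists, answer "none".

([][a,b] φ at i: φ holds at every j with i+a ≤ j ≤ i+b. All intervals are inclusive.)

6

(right -> !left) must hold from j=0 onward; find where it first fails.
  j=0: holds
  j=1: holds
  j=2: holds
  j=3: holds
  j=4: holds
  j=5: holds
  j=6: holds
  j=7: fails
Holds on [0,6], so largest k = 6.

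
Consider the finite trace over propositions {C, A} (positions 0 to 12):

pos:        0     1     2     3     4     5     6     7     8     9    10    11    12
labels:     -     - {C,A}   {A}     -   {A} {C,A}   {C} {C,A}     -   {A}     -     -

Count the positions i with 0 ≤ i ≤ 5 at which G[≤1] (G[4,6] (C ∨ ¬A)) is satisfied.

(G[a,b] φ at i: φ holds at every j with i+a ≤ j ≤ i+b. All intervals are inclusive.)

1

Evaluate at each i in [0,5]:
  i=0: ✗ (fails at j=0)
  i=1: ✗ (fails at j=1)
  i=2: ✓ (all of [2,3])
  i=3: ✗ (fails at j=4)
  i=4: ✗ (fails at j=4)
  i=5: ✗ (fails at j=5)
Positions where it holds: {2} → 1.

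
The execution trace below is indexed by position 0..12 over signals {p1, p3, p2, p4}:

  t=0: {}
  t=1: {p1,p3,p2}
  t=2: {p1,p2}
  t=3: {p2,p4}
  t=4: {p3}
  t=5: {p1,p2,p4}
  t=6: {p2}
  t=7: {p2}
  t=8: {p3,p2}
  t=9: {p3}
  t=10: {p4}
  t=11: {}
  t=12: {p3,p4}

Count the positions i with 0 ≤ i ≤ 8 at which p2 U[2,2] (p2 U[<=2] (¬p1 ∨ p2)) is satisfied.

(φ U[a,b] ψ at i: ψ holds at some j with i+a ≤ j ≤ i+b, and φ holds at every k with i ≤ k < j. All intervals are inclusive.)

5

Evaluate at each i in [0,8]:
  i=0: ✗ (lhs fails at k=0 before rhs at j=2)
  i=1: ✓ (rhs at j=3; lhs holds on [1,2])
  i=2: ✓ (rhs at j=4; lhs holds on [2,3])
  i=3: ✗ (lhs fails at k=4 before rhs at j=5)
  i=4: ✗ (lhs fails at k=4 before rhs at j=6)
  i=5: ✓ (rhs at j=7; lhs holds on [5,6])
  i=6: ✓ (rhs at j=8; lhs holds on [6,7])
  i=7: ✓ (rhs at j=9; lhs holds on [7,8])
  i=8: ✗ (lhs fails at k=9 before rhs at j=10)
Positions where it holds: {1, 2, 5, 6, 7} → 5.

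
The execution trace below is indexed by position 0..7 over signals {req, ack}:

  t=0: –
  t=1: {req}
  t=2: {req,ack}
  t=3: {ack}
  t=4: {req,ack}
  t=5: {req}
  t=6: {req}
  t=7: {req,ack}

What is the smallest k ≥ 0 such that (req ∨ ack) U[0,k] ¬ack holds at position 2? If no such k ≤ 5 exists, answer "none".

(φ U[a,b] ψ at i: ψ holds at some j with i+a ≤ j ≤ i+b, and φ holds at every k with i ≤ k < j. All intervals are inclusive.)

3

Need earliest j ≥ 2 with ¬ack, and (req ∨ ack) at every k in [2,j-1].
  j=2: rhs fails.
  j=3: rhs fails.
  j=4: rhs fails.
  j=5: rhs holds; lhs holds on [2,4]. k = 3.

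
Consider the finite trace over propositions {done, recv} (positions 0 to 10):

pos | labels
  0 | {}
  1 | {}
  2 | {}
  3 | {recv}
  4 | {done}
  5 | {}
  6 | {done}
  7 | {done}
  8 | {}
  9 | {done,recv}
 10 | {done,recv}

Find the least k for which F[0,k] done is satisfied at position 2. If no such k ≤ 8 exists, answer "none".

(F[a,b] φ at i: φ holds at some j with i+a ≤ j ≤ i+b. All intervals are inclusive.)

2

Scan j = 2,3,… for done:
  j=2: fails
  j=3: fails
  j=4: holds
First hit at j=4, so smallest k = 4-2 = 2.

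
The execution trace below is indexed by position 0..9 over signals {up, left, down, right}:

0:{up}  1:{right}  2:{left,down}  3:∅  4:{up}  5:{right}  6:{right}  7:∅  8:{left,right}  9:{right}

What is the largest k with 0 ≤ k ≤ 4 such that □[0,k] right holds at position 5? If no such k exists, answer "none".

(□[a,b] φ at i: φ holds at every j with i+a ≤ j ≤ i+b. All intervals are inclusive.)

1

right must hold from j=5 onward; find where it first fails.
  j=5: holds
  j=6: holds
  j=7: fails
Holds on [5,6], so largest k = 1.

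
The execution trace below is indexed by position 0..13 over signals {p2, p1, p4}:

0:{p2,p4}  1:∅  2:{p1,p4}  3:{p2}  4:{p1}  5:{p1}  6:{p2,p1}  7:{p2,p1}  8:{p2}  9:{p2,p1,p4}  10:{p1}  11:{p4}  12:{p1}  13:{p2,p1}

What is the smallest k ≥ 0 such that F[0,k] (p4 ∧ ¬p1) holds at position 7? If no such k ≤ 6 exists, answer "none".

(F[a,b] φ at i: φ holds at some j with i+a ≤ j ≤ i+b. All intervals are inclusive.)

Scan j = 7,8,… for (p4 ∧ ¬p1):
  j=7: fails
  j=8: fails
  j=9: fails
  j=10: fails
  j=11: holds
First hit at j=11, so smallest k = 11-7 = 4.

4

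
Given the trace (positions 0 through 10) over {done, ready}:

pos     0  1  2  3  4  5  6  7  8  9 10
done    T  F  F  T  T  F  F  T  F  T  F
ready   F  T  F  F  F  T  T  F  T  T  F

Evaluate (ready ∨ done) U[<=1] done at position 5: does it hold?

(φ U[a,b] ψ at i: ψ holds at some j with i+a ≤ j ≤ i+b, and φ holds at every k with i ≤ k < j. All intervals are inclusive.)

No

Need some j in [5,6] with done, and (ready ∨ done) at every k in [5,j-1].
  j=5: done false.
  j=6: done false.
No j in the window works → until fails.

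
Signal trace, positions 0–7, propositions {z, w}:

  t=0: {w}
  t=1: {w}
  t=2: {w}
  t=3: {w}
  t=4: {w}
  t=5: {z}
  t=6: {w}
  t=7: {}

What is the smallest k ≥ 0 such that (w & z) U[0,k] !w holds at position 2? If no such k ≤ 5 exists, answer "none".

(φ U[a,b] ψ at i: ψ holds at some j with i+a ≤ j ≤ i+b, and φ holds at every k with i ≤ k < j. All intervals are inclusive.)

none

Need earliest j ≥ 2 with !w, and (w & z) at every k in [2,j-1].
  j=2: rhs fails.
  j=3: rhs fails.
  j=4: rhs fails.
  j=5: rhs holds but lhs fails at k=2.
  j=6: rhs fails.
  j=7: rhs holds but lhs fails at k=2.
No witness within the range → none.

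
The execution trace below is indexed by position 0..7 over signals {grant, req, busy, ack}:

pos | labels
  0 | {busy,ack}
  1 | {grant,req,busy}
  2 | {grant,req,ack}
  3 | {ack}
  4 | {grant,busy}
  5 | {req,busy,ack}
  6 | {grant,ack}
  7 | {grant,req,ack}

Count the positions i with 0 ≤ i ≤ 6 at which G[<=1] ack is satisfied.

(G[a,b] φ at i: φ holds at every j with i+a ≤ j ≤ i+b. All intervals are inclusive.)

3

Evaluate at each i in [0,6]:
  i=0: ✗ (fails at j=1)
  i=1: ✗ (fails at j=1)
  i=2: ✓ (all of [2,3])
  i=3: ✗ (fails at j=4)
  i=4: ✗ (fails at j=4)
  i=5: ✓ (all of [5,6])
  i=6: ✓ (all of [6,7])
Positions where it holds: {2, 5, 6} → 3.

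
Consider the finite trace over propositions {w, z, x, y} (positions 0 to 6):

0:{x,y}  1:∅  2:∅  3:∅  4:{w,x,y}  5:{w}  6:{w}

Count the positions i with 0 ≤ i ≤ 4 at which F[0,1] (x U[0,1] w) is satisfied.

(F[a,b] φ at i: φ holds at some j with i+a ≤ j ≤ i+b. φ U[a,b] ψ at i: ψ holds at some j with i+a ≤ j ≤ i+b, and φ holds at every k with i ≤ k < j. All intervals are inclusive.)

Evaluate at each i in [0,4]:
  i=0: ✗ (none in [0,1])
  i=1: ✗ (none in [1,2])
  i=2: ✗ (none in [2,3])
  i=3: ✓ (witness j=4)
  i=4: ✓ (witness j=4)
Positions where it holds: {3, 4} → 2.

2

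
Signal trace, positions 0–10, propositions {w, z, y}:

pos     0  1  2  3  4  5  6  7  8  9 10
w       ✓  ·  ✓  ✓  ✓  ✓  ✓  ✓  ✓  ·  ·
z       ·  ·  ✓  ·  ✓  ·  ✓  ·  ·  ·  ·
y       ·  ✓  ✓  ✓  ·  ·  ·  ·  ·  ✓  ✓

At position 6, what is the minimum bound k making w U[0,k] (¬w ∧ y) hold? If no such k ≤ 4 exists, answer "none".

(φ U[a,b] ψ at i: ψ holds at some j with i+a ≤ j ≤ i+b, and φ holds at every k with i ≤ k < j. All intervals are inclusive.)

Need earliest j ≥ 6 with (¬w ∧ y), and w at every k in [6,j-1].
  j=6: rhs fails.
  j=7: rhs fails.
  j=8: rhs fails.
  j=9: rhs holds; lhs holds on [6,8]. k = 3.

3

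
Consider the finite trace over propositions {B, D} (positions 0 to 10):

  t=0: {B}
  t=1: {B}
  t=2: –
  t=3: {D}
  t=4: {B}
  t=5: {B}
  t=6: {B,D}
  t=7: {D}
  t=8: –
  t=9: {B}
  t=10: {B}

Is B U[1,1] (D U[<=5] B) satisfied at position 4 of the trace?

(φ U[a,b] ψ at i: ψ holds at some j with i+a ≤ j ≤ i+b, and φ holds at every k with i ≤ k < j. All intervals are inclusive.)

Holds

Need some j in [5,5] with (D U[<=5] B), and B at every k in [4,j-1].
  j=5: (D U[<=5] B) holds; B holds at every k in [4,4] → satisfied.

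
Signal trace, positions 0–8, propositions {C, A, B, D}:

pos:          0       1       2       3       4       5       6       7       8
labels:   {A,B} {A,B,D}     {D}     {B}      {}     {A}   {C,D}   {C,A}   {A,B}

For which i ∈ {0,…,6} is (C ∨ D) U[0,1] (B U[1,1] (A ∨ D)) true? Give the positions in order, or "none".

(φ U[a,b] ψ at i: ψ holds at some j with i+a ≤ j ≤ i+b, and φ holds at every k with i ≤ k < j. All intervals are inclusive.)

0, 1

Evaluate at each i in [0,6]:
  i=0: ✓ (rhs at j=0)
  i=1: ✓ (rhs at j=1)
  i=2: ✗ (no rhs in [2,3])
  i=3: ✗ (no rhs in [3,4])
  i=4: ✗ (no rhs in [4,5])
  i=5: ✗ (no rhs in [5,6])
  i=6: ✗ (no rhs in [6,7])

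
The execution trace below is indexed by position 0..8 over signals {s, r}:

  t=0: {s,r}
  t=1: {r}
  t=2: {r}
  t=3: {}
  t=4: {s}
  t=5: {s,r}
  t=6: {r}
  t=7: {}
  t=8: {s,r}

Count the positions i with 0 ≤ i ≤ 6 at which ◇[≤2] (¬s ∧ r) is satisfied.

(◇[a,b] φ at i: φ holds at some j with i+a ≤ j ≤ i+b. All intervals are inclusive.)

Evaluate at each i in [0,6]:
  i=0: ✓ (witness j=1)
  i=1: ✓ (witness j=1)
  i=2: ✓ (witness j=2)
  i=3: ✗ (none in [3,5])
  i=4: ✓ (witness j=6)
  i=5: ✓ (witness j=6)
  i=6: ✓ (witness j=6)
Positions where it holds: {0, 1, 2, 4, 5, 6} → 6.

6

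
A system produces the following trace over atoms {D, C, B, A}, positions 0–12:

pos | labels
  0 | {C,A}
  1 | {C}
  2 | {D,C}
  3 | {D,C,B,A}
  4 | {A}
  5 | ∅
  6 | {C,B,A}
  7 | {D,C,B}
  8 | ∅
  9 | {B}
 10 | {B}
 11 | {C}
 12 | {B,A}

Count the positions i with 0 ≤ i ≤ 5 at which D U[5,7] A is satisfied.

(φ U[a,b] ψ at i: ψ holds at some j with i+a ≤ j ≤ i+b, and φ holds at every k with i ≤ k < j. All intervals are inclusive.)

0

Evaluate at each i in [0,5]:
  i=0: ✗ (lhs fails at k=0 before rhs at j=6)
  i=1: ✗ (lhs fails at k=1 before rhs at j=6)
  i=2: ✗ (no rhs in [7,9])
  i=3: ✗ (no rhs in [8,10])
  i=4: ✗ (no rhs in [9,11])
  i=5: ✗ (lhs fails at k=5 before rhs at j=12)
Positions where it holds: {} → 0.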